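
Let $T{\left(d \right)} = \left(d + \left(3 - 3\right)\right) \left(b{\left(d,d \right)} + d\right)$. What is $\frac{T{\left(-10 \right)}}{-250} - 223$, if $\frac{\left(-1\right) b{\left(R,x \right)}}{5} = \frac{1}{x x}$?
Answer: $- \frac{111701}{500} \approx -223.4$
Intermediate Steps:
$b{\left(R,x \right)} = - \frac{5}{x^{2}}$ ($b{\left(R,x \right)} = - \frac{5}{x x} = - \frac{5}{x^{2}}$)
$T{\left(d \right)} = d \left(d - \frac{5}{d^{2}}\right)$ ($T{\left(d \right)} = \left(d + \left(3 - 3\right)\right) \left(- \frac{5}{d^{2}} + d\right) = \left(d + 0\right) \left(d - \frac{5}{d^{2}}\right) = d \left(d - \frac{5}{d^{2}}\right)$)
$\frac{T{\left(-10 \right)}}{-250} - 223 = \frac{\frac{1}{-10} \left(-5 + \left(-10\right)^{3}\right)}{-250} - 223 = - \frac{-5 - 1000}{10} \left(- \frac{1}{250}\right) - 223 = \left(- \frac{1}{10}\right) \left(-1005\right) \left(- \frac{1}{250}\right) - 223 = \frac{201}{2} \left(- \frac{1}{250}\right) - 223 = - \frac{201}{500} - 223 = - \frac{111701}{500}$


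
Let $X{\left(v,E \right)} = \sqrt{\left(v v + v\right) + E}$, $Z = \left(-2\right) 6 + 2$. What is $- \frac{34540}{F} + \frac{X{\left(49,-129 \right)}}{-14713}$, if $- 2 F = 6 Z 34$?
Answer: $- \frac{1727}{51} - \frac{\sqrt{2321}}{14713} \approx -33.866$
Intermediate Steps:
$Z = -10$ ($Z = -12 + 2 = -10$)
$F = 1020$ ($F = - \frac{6 \left(-10\right) 34}{2} = - \frac{\left(-60\right) 34}{2} = \left(- \frac{1}{2}\right) \left(-2040\right) = 1020$)
$X{\left(v,E \right)} = \sqrt{E + v + v^{2}}$ ($X{\left(v,E \right)} = \sqrt{\left(v^{2} + v\right) + E} = \sqrt{\left(v + v^{2}\right) + E} = \sqrt{E + v + v^{2}}$)
$- \frac{34540}{F} + \frac{X{\left(49,-129 \right)}}{-14713} = - \frac{34540}{1020} + \frac{\sqrt{-129 + 49 + 49^{2}}}{-14713} = \left(-34540\right) \frac{1}{1020} + \sqrt{-129 + 49 + 2401} \left(- \frac{1}{14713}\right) = - \frac{1727}{51} + \sqrt{2321} \left(- \frac{1}{14713}\right) = - \frac{1727}{51} - \frac{\sqrt{2321}}{14713}$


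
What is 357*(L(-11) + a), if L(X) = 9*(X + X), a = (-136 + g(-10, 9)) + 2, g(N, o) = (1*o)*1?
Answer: -115311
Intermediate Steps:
g(N, o) = o (g(N, o) = o*1 = o)
a = -125 (a = (-136 + 9) + 2 = -127 + 2 = -125)
L(X) = 18*X (L(X) = 9*(2*X) = 18*X)
357*(L(-11) + a) = 357*(18*(-11) - 125) = 357*(-198 - 125) = 357*(-323) = -115311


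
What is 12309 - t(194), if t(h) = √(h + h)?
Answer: 12309 - 2*√97 ≈ 12289.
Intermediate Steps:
t(h) = √2*√h (t(h) = √(2*h) = √2*√h)
12309 - t(194) = 12309 - √2*√194 = 12309 - 2*√97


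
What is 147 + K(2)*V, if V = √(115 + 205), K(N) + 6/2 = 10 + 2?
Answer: 147 + 72*√5 ≈ 308.00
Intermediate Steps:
K(N) = 9 (K(N) = -3 + (10 + 2) = -3 + 12 = 9)
V = 8*√5 (V = √320 = 8*√5 ≈ 17.889)
147 + K(2)*V = 147 + 9*(8*√5) = 147 + 72*√5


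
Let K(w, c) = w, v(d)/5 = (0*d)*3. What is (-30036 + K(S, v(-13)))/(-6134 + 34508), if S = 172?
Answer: -14932/14187 ≈ -1.0525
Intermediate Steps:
v(d) = 0 (v(d) = 5*((0*d)*3) = 5*(0*3) = 5*0 = 0)
(-30036 + K(S, v(-13)))/(-6134 + 34508) = (-30036 + 172)/(-6134 + 34508) = -29864/28374 = -29864*1/28374 = -14932/14187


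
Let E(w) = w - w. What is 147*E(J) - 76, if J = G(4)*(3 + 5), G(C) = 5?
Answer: -76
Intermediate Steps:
J = 40 (J = 5*(3 + 5) = 5*8 = 40)
E(w) = 0
147*E(J) - 76 = 147*0 - 76 = 0 - 76 = -76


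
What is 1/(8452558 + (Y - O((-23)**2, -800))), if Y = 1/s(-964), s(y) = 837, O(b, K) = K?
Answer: 837/7075460647 ≈ 1.1830e-7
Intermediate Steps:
Y = 1/837 ≈ 0.0011947
1/(8452558 + (Y - O((-23)**2, -800))) = 1/(8452558 + (1/837 - 1*(-800))) = 1/(8452558 + (1/837 + 800)) = 1/(8452558 + 669601/837) = 1/(7075460647/837) = 837/7075460647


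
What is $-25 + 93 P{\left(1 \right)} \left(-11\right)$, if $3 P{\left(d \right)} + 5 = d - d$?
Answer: $1680$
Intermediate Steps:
$P{\left(d \right)} = - \frac{5}{3}$ ($P{\left(d \right)} = - \frac{5}{3} + \frac{d - d}{3} = - \frac{5}{3} + \frac{1}{3} \cdot 0 = - \frac{5}{3} + 0 = - \frac{5}{3}$)
$-25 + 93 P{\left(1 \right)} \left(-11\right) = -25 + 93 \left(\left(- \frac{5}{3}\right) \left(-11\right)\right) = -25 + 93 \cdot \frac{55}{3} = -25 + 1705 = 1680$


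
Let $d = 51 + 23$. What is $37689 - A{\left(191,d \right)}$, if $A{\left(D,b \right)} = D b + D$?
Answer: $23364$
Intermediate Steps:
$d = 74$
$A{\left(D,b \right)} = D + D b$
$37689 - A{\left(191,d \right)} = 37689 - 191 \left(1 + 74\right) = 37689 - 191 \cdot 75 = 37689 - 14325 = 23364$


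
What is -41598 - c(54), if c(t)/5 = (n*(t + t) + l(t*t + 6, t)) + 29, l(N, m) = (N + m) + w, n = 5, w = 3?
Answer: -59338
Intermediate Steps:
l(N, m) = 3 + N + m (l(N, m) = (N + m) + 3 = 3 + N + m)
c(t) = 190 + 5*t**2 + 55*t (c(t) = 5*((5*(t + t) + (3 + (t*t + 6) + t)) + 29) = 5*((5*(2*t) + (3 + (t**2 + 6) + t)) + 29) = 5*((10*t + (3 + (6 + t**2) + t)) + 29) = 5*((10*t + (9 + t + t**2)) + 29) = 5*((9 + t**2 + 11*t) + 29) = 5*(38 + t**2 + 11*t) = 190 + 5*t**2 + 55*t)
-41598 - c(54) = -41598 - (190 + 5*54**2 + 55*54) = -41598 - (190 + 5*2916 + 2970) = -41598 - (190 + 14580 + 2970) = -41598 - 1*17740 = -41598 - 17740 = -59338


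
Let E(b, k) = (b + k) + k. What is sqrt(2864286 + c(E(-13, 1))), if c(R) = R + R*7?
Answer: sqrt(2864198) ≈ 1692.4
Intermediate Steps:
E(b, k) = b + 2*k
c(R) = 8*R (c(R) = R + 7*R = 8*R)
sqrt(2864286 + c(E(-13, 1))) = sqrt(2864286 + 8*(-13 + 2*1)) = sqrt(2864286 + 8*(-13 + 2)) = sqrt(2864286 + 8*(-11)) = sqrt(2864286 - 88) = sqrt(2864198)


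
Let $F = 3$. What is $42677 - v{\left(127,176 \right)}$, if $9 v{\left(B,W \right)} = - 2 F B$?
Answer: $\frac{128285}{3} \approx 42762.0$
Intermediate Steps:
$v{\left(B,W \right)} = - \frac{2 B}{3}$ ($v{\left(B,W \right)} = \frac{\left(-2\right) 3 B}{9} = \frac{\left(-6\right) B}{9} = - \frac{2 B}{3}$)
$42677 - v{\left(127,176 \right)} = 42677 - \left(- \frac{2}{3}\right) 127 = 42677 - - \frac{254}{3} = 42677 + \frac{254}{3} = \frac{128285}{3}$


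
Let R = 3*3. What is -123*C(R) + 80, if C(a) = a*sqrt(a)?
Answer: -3241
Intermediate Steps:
R = 9
C(a) = a**(3/2)
-123*C(R) + 80 = -123*9**(3/2) + 80 = -123*27 + 80 = -3321 + 80 = -3241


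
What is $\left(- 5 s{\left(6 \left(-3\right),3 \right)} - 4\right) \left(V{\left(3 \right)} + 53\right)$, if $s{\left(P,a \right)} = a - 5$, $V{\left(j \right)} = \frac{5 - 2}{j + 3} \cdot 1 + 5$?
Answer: $351$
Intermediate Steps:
$V{\left(j \right)} = 5 + \frac{3}{3 + j}$ ($V{\left(j \right)} = \frac{3}{3 + j} 1 + 5 = \frac{3}{3 + j} + 5 = 5 + \frac{3}{3 + j}$)
$s{\left(P,a \right)} = -5 + a$
$\left(- 5 s{\left(6 \left(-3\right),3 \right)} - 4\right) \left(V{\left(3 \right)} + 53\right) = \left(- 5 \left(-5 + 3\right) - 4\right) \left(\frac{18 + 5 \cdot 3}{3 + 3} + 53\right) = \left(\left(-5\right) \left(-2\right) - 4\right) \left(\frac{18 + 15}{6} + 53\right) = \left(10 - 4\right) \left(\frac{1}{6} \cdot 33 + 53\right) = 6 \left(\frac{11}{2} + 53\right) = 6 \cdot \frac{117}{2} = 351$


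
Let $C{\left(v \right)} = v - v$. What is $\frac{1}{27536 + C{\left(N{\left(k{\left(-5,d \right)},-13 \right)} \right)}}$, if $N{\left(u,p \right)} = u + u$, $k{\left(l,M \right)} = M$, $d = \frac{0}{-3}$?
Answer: $\frac{1}{27536} \approx 3.6316 \cdot 10^{-5}$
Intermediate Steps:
$d = 0$ ($d = 0 \left(- \frac{1}{3}\right) = 0$)
$N{\left(u,p \right)} = 2 u$
$C{\left(v \right)} = 0$
$\frac{1}{27536 + C{\left(N{\left(k{\left(-5,d \right)},-13 \right)} \right)}} = \frac{1}{27536 + 0} = \frac{1}{27536}$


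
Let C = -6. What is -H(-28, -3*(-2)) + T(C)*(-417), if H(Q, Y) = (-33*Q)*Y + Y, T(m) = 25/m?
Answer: -7625/2 ≈ -3812.5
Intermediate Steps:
H(Q, Y) = Y - 33*Q*Y (H(Q, Y) = -33*Q*Y + Y = Y - 33*Q*Y)
-H(-28, -3*(-2)) + T(C)*(-417) = -(-3*(-2))*(1 - 33*(-28)) + (25/(-6))*(-417) = -6*(1 + 924) + (25*(-⅙))*(-417) = -6*925 - 25/6*(-417) = -1*5550 + 3475/2 = -5550 + 3475/2 = -7625/2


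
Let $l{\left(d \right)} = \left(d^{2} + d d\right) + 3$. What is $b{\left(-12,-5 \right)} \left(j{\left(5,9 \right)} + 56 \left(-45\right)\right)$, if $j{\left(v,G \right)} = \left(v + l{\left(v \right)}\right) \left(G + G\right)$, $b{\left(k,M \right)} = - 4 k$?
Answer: $-70848$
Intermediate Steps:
$l{\left(d \right)} = 3 + 2 d^{2}$ ($l{\left(d \right)} = \left(d^{2} + d^{2}\right) + 3 = 2 d^{2} + 3 = 3 + 2 d^{2}$)
$j{\left(v,G \right)} = 2 G \left(3 + v + 2 v^{2}\right)$ ($j{\left(v,G \right)} = \left(v + \left(3 + 2 v^{2}\right)\right) \left(G + G\right) = \left(3 + v + 2 v^{2}\right) 2 G = 2 G \left(3 + v + 2 v^{2}\right)$)
$b{\left(-12,-5 \right)} \left(j{\left(5,9 \right)} + 56 \left(-45\right)\right) = \left(-4\right) \left(-12\right) \left(2 \cdot 9 \left(3 + 5 + 2 \cdot 5^{2}\right) + 56 \left(-45\right)\right) = 48 \left(2 \cdot 9 \left(3 + 5 + 2 \cdot 25\right) - 2520\right) = 48 \left(2 \cdot 9 \left(3 + 5 + 50\right) - 2520\right) = 48 \left(2 \cdot 9 \cdot 58 - 2520\right) = 48 \left(1044 - 2520\right) = 48 \left(-1476\right) = -70848$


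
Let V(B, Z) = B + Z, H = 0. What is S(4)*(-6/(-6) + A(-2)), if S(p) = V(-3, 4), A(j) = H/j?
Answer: 1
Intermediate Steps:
A(j) = 0 (A(j) = 0/j = 0)
S(p) = 1 (S(p) = -3 + 4 = 1)
S(4)*(-6/(-6) + A(-2)) = 1*(-6/(-6) + 0) = 1*(-6*(-1/6) + 0) = 1*(1 + 0) = 1*1 = 1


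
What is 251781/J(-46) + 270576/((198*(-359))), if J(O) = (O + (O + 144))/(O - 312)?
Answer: -177977078083/102674 ≈ -1.7334e+6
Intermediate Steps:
J(O) = (144 + 2*O)/(-312 + O) (J(O) = (O + (144 + O))/(-312 + O) = (144 + 2*O)/(-312 + O))
251781/J(-46) + 270576/((198*(-359))) = 251781/((2*(72 - 46)/(-312 - 46))) + 270576/((198*(-359))) = 251781/((2*26/(-358))) + 270576/(-71082) = 251781/((2*(-1/358)*26)) + 270576*(-1/71082) = 251781/(-26/179) - 15032/3949 = 251781*(-179/26) - 15032/3949 = -45068799/26 - 15032/3949 = -177977078083/102674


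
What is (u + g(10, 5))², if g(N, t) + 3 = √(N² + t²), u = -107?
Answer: 12225 - 1100*√5 ≈ 9765.3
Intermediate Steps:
g(N, t) = -3 + √(N² + t²)
(u + g(10, 5))² = (-107 + (-3 + √(10² + 5²)))² = (-107 + (-3 + √(100 + 25)))² = (-107 + (-3 + √125))² = (-107 + (-3 + 5*√5))² = (-110 + 5*√5)²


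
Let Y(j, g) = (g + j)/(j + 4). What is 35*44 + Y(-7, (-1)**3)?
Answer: 4628/3 ≈ 1542.7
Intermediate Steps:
Y(j, g) = (g + j)/(4 + j)
35*44 + Y(-7, (-1)**3) = 35*44 + ((-1)**3 - 7)/(4 - 7) = 1540 + (-1 - 7)/(-3) = 1540 - 1/3*(-8) = 1540 + 8/3 = 4628/3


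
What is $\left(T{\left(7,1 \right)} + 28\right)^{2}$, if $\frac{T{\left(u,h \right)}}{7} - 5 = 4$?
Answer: $8281$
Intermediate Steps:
$T{\left(u,h \right)} = 63$ ($T{\left(u,h \right)} = 35 + 7 \cdot 4 = 35 + 28 = 63$)
$\left(T{\left(7,1 \right)} + 28\right)^{2} = \left(63 + 28\right)^{2} = 91^{2} = 8281$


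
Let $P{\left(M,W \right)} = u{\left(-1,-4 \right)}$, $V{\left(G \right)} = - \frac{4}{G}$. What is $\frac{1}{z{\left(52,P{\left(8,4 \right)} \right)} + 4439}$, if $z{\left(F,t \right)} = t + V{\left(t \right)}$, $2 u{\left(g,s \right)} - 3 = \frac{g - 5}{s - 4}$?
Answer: $\frac{120}{532649} \approx 0.00022529$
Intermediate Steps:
$u{\left(g,s \right)} = \frac{3}{2} + \frac{-5 + g}{2 \left(-4 + s\right)}$ ($u{\left(g,s \right)} = \frac{3}{2} + \frac{\left(g - 5\right) \frac{1}{s - 4}}{2} = \frac{3}{2} + \frac{\left(-5 + g\right) \frac{1}{-4 + s}}{2} = \frac{3}{2} + \frac{\frac{1}{-4 + s} \left(-5 + g\right)}{2} = \frac{3}{2} + \frac{-5 + g}{2 \left(-4 + s\right)}$)
$P{\left(M,W \right)} = \frac{15}{8}$ ($P{\left(M,W \right)} = \frac{-17 - 1 + 3 \left(-4\right)}{2 \left(-4 - 4\right)} = \frac{-17 - 1 - 12}{2 \left(-8\right)} = \frac{1}{2} \left(- \frac{1}{8}\right) \left(-30\right) = \frac{15}{8}$)
$z{\left(F,t \right)} = t - \frac{4}{t}$
$\frac{1}{z{\left(52,P{\left(8,4 \right)} \right)} + 4439} = \frac{1}{\left(\frac{15}{8} - \frac{4}{\frac{15}{8}}\right) + 4439} = \frac{1}{\left(\frac{15}{8} - \frac{32}{15}\right) + 4439} = \frac{1}{- \frac{31}{120} + 4439} = \frac{1}{\frac{532649}{120}} = \frac{120}{532649}$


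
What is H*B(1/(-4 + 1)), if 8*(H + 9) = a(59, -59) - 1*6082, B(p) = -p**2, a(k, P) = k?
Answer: 6095/72 ≈ 84.653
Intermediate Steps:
H = -6095/8 (H = -9 + (59 - 1*6082)/8 = -9 + (59 - 6082)/8 = -9 + (1/8)*(-6023) = -9 - 6023/8 = -6095/8 ≈ -761.88)
H*B(1/(-4 + 1)) = -(-6095)*(1/(-4 + 1))**2/8 = -(-6095)*(1/(-3))**2/8 = -(-6095)*(-1/3)**2/8 = -(-6095)/(8*9) = -6095/8*(-1/9) = 6095/72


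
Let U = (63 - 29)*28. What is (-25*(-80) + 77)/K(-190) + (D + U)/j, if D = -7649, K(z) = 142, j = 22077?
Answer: 44902955/3134934 ≈ 14.323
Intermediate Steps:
U = 952 (U = 34*28 = 952)
(-25*(-80) + 77)/K(-190) + (D + U)/j = (-25*(-80) + 77)/142 + (-7649 + 952)/22077 = (2000 + 77)*(1/142) - 6697*1/22077 = 2077*(1/142) - 6697/22077 = 2077/142 - 6697/22077 = 44902955/3134934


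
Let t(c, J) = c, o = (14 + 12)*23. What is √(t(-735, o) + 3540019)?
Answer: 2*√884821 ≈ 1881.3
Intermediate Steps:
o = 598 (o = 26*23 = 598)
√(t(-735, o) + 3540019) = √(-735 + 3540019) = √3539284 = 2*√884821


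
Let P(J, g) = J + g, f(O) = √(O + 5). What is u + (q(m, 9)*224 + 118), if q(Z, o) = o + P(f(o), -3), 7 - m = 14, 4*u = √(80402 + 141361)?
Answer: 1462 + 224*√14 + √221763/4 ≈ 2417.9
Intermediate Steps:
u = √221763/4 (u = √(80402 + 141361)/4 = √221763/4 ≈ 117.73)
f(O) = √(5 + O)
m = -7 (m = 7 - 1*14 = 7 - 14 = -7)
q(Z, o) = -3 + o + √(5 + o) (q(Z, o) = o + (√(5 + o) - 3) = o + (-3 + √(5 + o)) = -3 + o + √(5 + o))
u + (q(m, 9)*224 + 118) = √221763/4 + ((-3 + 9 + √(5 + 9))*224 + 118) = √221763/4 + ((-3 + 9 + √14)*224 + 118) = √221763/4 + ((6 + √14)*224 + 118) = √221763/4 + ((1344 + 224*√14) + 118) = √221763/4 + (1462 + 224*√14) = 1462 + 224*√14 + √221763/4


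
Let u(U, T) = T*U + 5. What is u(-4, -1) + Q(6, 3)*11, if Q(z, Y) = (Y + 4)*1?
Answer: 86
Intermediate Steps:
u(U, T) = 5 + T*U
Q(z, Y) = 4 + Y (Q(z, Y) = (4 + Y)*1 = 4 + Y)
u(-4, -1) + Q(6, 3)*11 = (5 - 1*(-4)) + (4 + 3)*11 = (5 + 4) + 7*11 = 9 + 77 = 86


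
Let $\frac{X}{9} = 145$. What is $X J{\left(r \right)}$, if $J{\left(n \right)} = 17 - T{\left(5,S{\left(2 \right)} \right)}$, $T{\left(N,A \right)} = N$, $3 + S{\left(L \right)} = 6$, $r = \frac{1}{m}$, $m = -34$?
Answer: $15660$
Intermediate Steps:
$X = 1305$ ($X = 9 \cdot 145 = 1305$)
$r = - \frac{1}{34}$ ($r = \frac{1}{-34} = - \frac{1}{34} \approx -0.029412$)
$S{\left(L \right)} = 3$ ($S{\left(L \right)} = -3 + 6 = 3$)
$J{\left(n \right)} = 12$ ($J{\left(n \right)} = 17 - 5 = 12$)
$X J{\left(r \right)} = 1305 \cdot 12 = 15660$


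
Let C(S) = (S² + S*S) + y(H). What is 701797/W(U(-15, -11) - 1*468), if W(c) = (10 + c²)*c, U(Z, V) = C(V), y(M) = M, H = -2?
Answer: -701797/11854632 ≈ -0.059200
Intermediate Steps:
C(S) = -2 + 2*S² (C(S) = (S² + S*S) - 2 = (S² + S²) - 2 = 2*S² - 2 = -2 + 2*S²)
U(Z, V) = -2 + 2*V²
W(c) = c*(10 + c²)
701797/W(U(-15, -11) - 1*468) = 701797/((((-2 + 2*(-11)²) - 1*468)*(10 + ((-2 + 2*(-11)²) - 1*468)²))) = 701797/((((-2 + 2*121) - 468)*(10 + ((-2 + 2*121) - 468)²))) = 701797/((((-2 + 242) - 468)*(10 + ((-2 + 242) - 468)²))) = 701797/(((240 - 468)*(10 + (240 - 468)²))) = 701797/((-228*(10 + (-228)²))) = 701797/((-228*(10 + 51984))) = 701797/((-228*51994)) = 701797/(-11854632) = 701797*(-1/11854632) = -701797/11854632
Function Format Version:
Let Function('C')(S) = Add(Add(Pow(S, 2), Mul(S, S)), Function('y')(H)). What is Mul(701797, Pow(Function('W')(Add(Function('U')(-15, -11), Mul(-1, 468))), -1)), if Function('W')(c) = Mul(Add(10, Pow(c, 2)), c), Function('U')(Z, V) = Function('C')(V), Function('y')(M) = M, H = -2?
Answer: Rational(-701797, 11854632) ≈ -0.059200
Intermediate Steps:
Function('C')(S) = Add(-2, Mul(2, Pow(S, 2))) (Function('C')(S) = Add(Add(Pow(S, 2), Mul(S, S)), -2) = Add(Add(Pow(S, 2), Pow(S, 2)), -2) = Add(Mul(2, Pow(S, 2)), -2) = Add(-2, Mul(2, Pow(S, 2))))
Function('U')(Z, V) = Add(-2, Mul(2, Pow(V, 2)))
Function('W')(c) = Mul(c, Add(10, Pow(c, 2)))
Mul(701797, Pow(Function('W')(Add(Function('U')(-15, -11), Mul(-1, 468))), -1)) = Mul(701797, Pow(Mul(Add(Add(-2, Mul(2, Pow(-11, 2))), Mul(-1, 468)), Add(10, Pow(Add(Add(-2, Mul(2, Pow(-11, 2))), Mul(-1, 468)), 2))), -1)) = Mul(701797, Pow(Mul(Add(Add(-2, Mul(2, 121)), -468), Add(10, Pow(Add(Add(-2, Mul(2, 121)), -468), 2))), -1)) = Mul(701797, Pow(Mul(Add(Add(-2, 242), -468), Add(10, Pow(Add(Add(-2, 242), -468), 2))), -1)) = Mul(701797, Pow(Mul(Add(240, -468), Add(10, Pow(Add(240, -468), 2))), -1)) = Mul(701797, Pow(Mul(-228, Add(10, Pow(-228, 2))), -1)) = Mul(701797, Pow(Mul(-228, Add(10, 51984)), -1)) = Mul(701797, Pow(Mul(-228, 51994), -1)) = Mul(701797, Pow(-11854632, -1)) = Mul(701797, Rational(-1, 11854632)) = Rational(-701797, 11854632)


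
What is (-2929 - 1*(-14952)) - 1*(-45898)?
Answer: 57921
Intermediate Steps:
(-2929 - 1*(-14952)) - 1*(-45898) = (-2929 + 14952) + 45898 = 12023 + 45898 = 57921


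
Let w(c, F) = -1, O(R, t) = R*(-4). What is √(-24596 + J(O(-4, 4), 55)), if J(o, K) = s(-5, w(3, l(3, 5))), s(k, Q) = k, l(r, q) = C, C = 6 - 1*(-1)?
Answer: I*√24601 ≈ 156.85*I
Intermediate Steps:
O(R, t) = -4*R
C = 7 (C = 6 + 1 = 7)
l(r, q) = 7
J(o, K) = -5
√(-24596 + J(O(-4, 4), 55)) = √(-24596 - 5) = √(-24601) = I*√24601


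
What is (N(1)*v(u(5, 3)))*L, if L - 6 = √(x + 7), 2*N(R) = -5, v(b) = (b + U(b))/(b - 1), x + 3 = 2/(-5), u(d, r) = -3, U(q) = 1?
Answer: -15/2 - 3*√10/4 ≈ -9.8717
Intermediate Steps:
x = -17/5 (x = -3 + 2/(-5) = -3 + 2*(-⅕) = -3 - ⅖ = -17/5 ≈ -3.4000)
v(b) = (1 + b)/(-1 + b) (v(b) = (b + 1)/(b - 1) = (1 + b)/(-1 + b))
N(R) = -5/2 (N(R) = (½)*(-5) = -5/2)
L = 6 + 3*√10/5 (L = 6 + √(-17/5 + 7) = 6 + √(18/5) = 6 + 3*√10/5 ≈ 7.8974)
(N(1)*v(u(5, 3)))*L = (-5*(1 - 3)/(2*(-1 - 3)))*(6 + 3*√10/5) = (-5*(-2)/(2*(-4)))*(6 + 3*√10/5) = (-(-5)*(-2)/8)*(6 + 3*√10/5) = (-5/2*½)*(6 + 3*√10/5) = -5*(6 + 3*√10/5)/4 = -15/2 - 3*√10/4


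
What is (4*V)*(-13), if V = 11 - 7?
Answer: -208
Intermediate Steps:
V = 4
(4*V)*(-13) = (4*4)*(-13) = 16*(-13) = -208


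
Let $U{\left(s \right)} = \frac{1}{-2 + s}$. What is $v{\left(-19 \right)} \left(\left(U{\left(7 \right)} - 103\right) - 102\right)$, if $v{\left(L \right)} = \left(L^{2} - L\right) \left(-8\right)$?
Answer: $622592$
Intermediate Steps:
$v{\left(L \right)} = - 8 L^{2} + 8 L$
$v{\left(-19 \right)} \left(\left(U{\left(7 \right)} - 103\right) - 102\right) = 8 \left(-19\right) \left(1 - -19\right) \left(\left(\frac{1}{-2 + 7} - 103\right) - 102\right) = 8 \left(-19\right) \left(1 + 19\right) \left(\left(\frac{1}{5} - 103\right) - 102\right) = 8 \left(-19\right) 20 \left(\left(\frac{1}{5} - 103\right) - 102\right) = - 3040 \left(- \frac{514}{5} - 102\right) = \left(-3040\right) \left(- \frac{1024}{5}\right) = 622592$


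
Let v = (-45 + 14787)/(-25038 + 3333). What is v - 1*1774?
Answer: -12839804/7235 ≈ -1774.7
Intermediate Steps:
v = -4914/7235 (v = 14742/(-21705) = 14742*(-1/21705) = -4914/7235 ≈ -0.67920)
v - 1*1774 = -4914/7235 - 1*1774 = -4914/7235 - 1774 = -12839804/7235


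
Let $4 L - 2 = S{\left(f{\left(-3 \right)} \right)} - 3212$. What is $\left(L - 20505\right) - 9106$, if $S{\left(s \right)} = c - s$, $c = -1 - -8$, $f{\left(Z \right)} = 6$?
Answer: $- \frac{121653}{4} \approx -30413.0$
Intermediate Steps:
$c = 7$ ($c = -1 + 8 = 7$)
$S{\left(s \right)} = 7 - s$
$L = - \frac{3209}{4}$ ($L = \frac{1}{2} + \frac{\left(7 - 6\right) - 3212}{4} = \frac{1}{2} + \frac{1 - 3212}{4} = \frac{1}{2} + \frac{1}{4} \left(-3211\right) = \frac{1}{2} - \frac{3211}{4} = - \frac{3209}{4} \approx -802.25$)
$\left(L - 20505\right) - 9106 = \left(- \frac{3209}{4} - 20505\right) - 9106 = - \frac{85229}{4} - 9106 = - \frac{121653}{4}$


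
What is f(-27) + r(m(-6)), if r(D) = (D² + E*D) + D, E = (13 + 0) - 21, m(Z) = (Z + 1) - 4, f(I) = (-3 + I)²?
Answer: 1044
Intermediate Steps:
m(Z) = -3 + Z (m(Z) = (1 + Z) - 4 = -3 + Z)
E = -8 (E = 13 - 21 = -8)
r(D) = D² - 7*D (r(D) = (D² - 8*D) + D = D² - 7*D)
f(-27) + r(m(-6)) = (-3 - 27)² + (-3 - 6)*(-7 + (-3 - 6)) = (-30)² - 9*(-7 - 9) = 900 - 9*(-16) = 900 + 144 = 1044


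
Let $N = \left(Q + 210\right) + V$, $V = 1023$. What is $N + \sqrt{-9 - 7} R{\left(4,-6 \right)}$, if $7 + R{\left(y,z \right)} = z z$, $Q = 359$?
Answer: $1592 + 116 i \approx 1592.0 + 116.0 i$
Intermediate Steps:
$R{\left(y,z \right)} = -7 + z^{2}$ ($R{\left(y,z \right)} = -7 + z z = -7 + z^{2}$)
$N = 1592$ ($N = \left(359 + 210\right) + 1023 = 569 + 1023 = 1592$)
$N + \sqrt{-9 - 7} R{\left(4,-6 \right)} = 1592 + \sqrt{-9 - 7} \left(-7 + \left(-6\right)^{2}\right) = 1592 + \sqrt{-16} \left(-7 + 36\right) = 1592 + 4 i 29 = 1592 + 116 i$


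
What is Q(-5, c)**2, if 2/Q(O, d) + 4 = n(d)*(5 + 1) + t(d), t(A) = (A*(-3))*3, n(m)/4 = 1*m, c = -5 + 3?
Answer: 1/289 ≈ 0.0034602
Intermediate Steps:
c = -2
n(m) = 4*m (n(m) = 4*(1*m) = 4*m)
t(A) = -9*A (t(A) = -3*A*3 = -9*A)
Q(O, d) = 2/(-4 + 15*d) (Q(O, d) = 2/(-4 + ((4*d)*(5 + 1) - 9*d)) = 2/(-4 + ((4*d)*6 - 9*d)) = 2/(-4 + (24*d - 9*d)) = 2/(-4 + 15*d))
Q(-5, c)**2 = (2/(-4 + 15*(-2)))**2 = (2/(-4 - 30))**2 = (2/(-34))**2 = (2*(-1/34))**2 = (-1/17)**2 = 1/289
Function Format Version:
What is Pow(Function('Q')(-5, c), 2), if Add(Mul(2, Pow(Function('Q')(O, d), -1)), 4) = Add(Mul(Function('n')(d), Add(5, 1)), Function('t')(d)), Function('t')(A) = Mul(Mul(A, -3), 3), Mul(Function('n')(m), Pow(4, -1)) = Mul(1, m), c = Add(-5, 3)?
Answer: Rational(1, 289) ≈ 0.0034602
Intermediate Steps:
c = -2
Function('n')(m) = Mul(4, m) (Function('n')(m) = Mul(4, Mul(1, m)) = Mul(4, m))
Function('t')(A) = Mul(-9, A) (Function('t')(A) = Mul(Mul(-3, A), 3) = Mul(-9, A))
Function('Q')(O, d) = Mul(2, Pow(Add(-4, Mul(15, d)), -1)) (Function('Q')(O, d) = Mul(2, Pow(Add(-4, Add(Mul(Mul(4, d), Add(5, 1)), Mul(-9, d))), -1)) = Mul(2, Pow(Add(-4, Add(Mul(Mul(4, d), 6), Mul(-9, d))), -1)) = Mul(2, Pow(Add(-4, Add(Mul(24, d), Mul(-9, d))), -1)) = Mul(2, Pow(Add(-4, Mul(15, d)), -1)))
Pow(Function('Q')(-5, c), 2) = Pow(Mul(2, Pow(Add(-4, Mul(15, -2)), -1)), 2) = Pow(Mul(2, Pow(Add(-4, -30), -1)), 2) = Pow(Mul(2, Pow(-34, -1)), 2) = Pow(Mul(2, Rational(-1, 34)), 2) = Pow(Rational(-1, 17), 2) = Rational(1, 289)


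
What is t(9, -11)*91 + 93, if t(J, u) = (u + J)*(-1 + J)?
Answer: -1363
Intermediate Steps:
t(J, u) = (-1 + J)*(J + u) (t(J, u) = (J + u)*(-1 + J) = (-1 + J)*(J + u))
t(9, -11)*91 + 93 = (9**2 - 1*9 - 1*(-11) + 9*(-11))*91 + 93 = (81 - 9 + 11 - 99)*91 + 93 = -16*91 + 93 = -1456 + 93 = -1363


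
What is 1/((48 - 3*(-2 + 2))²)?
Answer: 1/2304 ≈ 0.00043403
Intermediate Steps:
1/((48 - 3*(-2 + 2))²) = 1/((48 - 3*0)²) = 1/((48 + 0)²) = 1/(48²) = 1/2304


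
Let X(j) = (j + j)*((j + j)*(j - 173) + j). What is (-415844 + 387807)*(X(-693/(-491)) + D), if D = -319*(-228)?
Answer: -236855751933411930/118370771 ≈ -2.0010e+9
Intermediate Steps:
D = 72732
X(j) = 2*j*(j + 2*j*(-173 + j)) (X(j) = (2*j)*((2*j)*(-173 + j) + j) = (2*j)*(2*j*(-173 + j) + j) = (2*j)*(j + 2*j*(-173 + j)) = 2*j*(j + 2*j*(-173 + j)))
(-415844 + 387807)*(X(-693/(-491)) + D) = (-415844 + 387807)*((-693/(-491))²*(-690 + 4*(-693/(-491))) + 72732) = -28037*((-693*(-1/491))²*(-690 + 4*(-693*(-1/491))) + 72732) = -28037*((693/491)²*(-690 + 4*(693/491)) + 72732) = -28037*(480249*(-690 + 2772/491)/241081 + 72732) = -28037*((480249/241081)*(-336018/491) + 72732) = -28037*(-161372308482/118370771 + 72732) = -28037*8447970607890/118370771 = -236855751933411930/118370771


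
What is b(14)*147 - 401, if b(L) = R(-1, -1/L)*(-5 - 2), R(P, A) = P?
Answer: 628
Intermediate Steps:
b(L) = 7 (b(L) = -(-5 - 2) = -1*(-7) = 7)
b(14)*147 - 401 = 7*147 - 401 = 1029 - 401 = 628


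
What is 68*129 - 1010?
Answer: 7762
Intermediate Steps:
68*129 - 1010 = 8772 - 1010 = 7762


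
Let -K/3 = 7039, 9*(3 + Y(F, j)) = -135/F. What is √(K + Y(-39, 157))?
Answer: I*√3569215/13 ≈ 145.33*I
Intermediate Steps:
Y(F, j) = -3 - 15/F (Y(F, j) = -3 + (-135/F)/9 = -3 - 15/F)
K = -21117 (K = -3*7039 = -21117)
√(K + Y(-39, 157)) = √(-21117 + (-3 - 15/(-39))) = √(-21117 + (-3 - 15*(-1/39))) = √(-21117 + (-3 + 5/13)) = √(-21117 - 34/13) = √(-274555/13) = I*√3569215/13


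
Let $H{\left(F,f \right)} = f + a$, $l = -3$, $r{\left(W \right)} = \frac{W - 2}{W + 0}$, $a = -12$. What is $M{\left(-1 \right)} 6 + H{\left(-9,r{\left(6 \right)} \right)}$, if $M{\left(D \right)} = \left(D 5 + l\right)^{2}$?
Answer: $\frac{1118}{3} \approx 372.67$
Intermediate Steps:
$r{\left(W \right)} = \frac{-2 + W}{W}$
$H{\left(F,f \right)} = -12 + f$ ($H{\left(F,f \right)} = f - 12 = -12 + f$)
$M{\left(D \right)} = \left(-3 + 5 D\right)^{2}$ ($M{\left(D \right)} = \left(D 5 - 3\right)^{2} = \left(5 D - 3\right)^{2} = \left(-3 + 5 D\right)^{2}$)
$M{\left(-1 \right)} 6 + H{\left(-9,r{\left(6 \right)} \right)} = \left(-3 + 5 \left(-1\right)\right)^{2} \cdot 6 - \left(12 - \frac{-2 + 6}{6}\right) = \left(-3 - 5\right)^{2} \cdot 6 + \left(-12 + \frac{1}{6} \cdot 4\right) = \left(-8\right)^{2} \cdot 6 + \left(-12 + \frac{2}{3}\right) = 64 \cdot 6 - \frac{34}{3} = 384 - \frac{34}{3} = \frac{1118}{3}$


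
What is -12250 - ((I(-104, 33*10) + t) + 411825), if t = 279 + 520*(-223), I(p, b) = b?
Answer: -308724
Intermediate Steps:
t = -115681 (t = 279 - 115960 = -115681)
-12250 - ((I(-104, 33*10) + t) + 411825) = -12250 - ((33*10 - 115681) + 411825) = -12250 - ((330 - 115681) + 411825) = -12250 - (-115351 + 411825) = -12250 - 1*296474 = -12250 - 296474 = -308724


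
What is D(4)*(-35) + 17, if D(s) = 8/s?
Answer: -53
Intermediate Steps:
D(4)*(-35) + 17 = (8/4)*(-35) + 17 = (8*(1/4))*(-35) + 17 = 2*(-35) + 17 = -70 + 17 = -53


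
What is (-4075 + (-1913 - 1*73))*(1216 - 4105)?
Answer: 17510229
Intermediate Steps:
(-4075 + (-1913 - 1*73))*(1216 - 4105) = (-4075 + (-1913 - 73))*(-2889) = (-4075 - 1986)*(-2889) = -6061*(-2889) = 17510229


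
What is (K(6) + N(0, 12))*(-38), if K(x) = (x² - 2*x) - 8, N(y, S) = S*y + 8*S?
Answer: -4256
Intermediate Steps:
N(y, S) = 8*S + S*y
K(x) = -8 + x² - 2*x
(K(6) + N(0, 12))*(-38) = ((-8 + 6² - 2*6) + 12*(8 + 0))*(-38) = ((-8 + 36 - 12) + 12*8)*(-38) = (16 + 96)*(-38) = 112*(-38) = -4256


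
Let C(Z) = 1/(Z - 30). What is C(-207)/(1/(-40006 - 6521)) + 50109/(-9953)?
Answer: 150402466/786287 ≈ 191.28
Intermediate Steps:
C(Z) = 1/(-30 + Z)
C(-207)/(1/(-40006 - 6521)) + 50109/(-9953) = 1/((-30 - 207)*(1/(-40006 - 6521))) + 50109/(-9953) = 1/((-237)*(1/(-46527))) + 50109*(-1/9953) = -1/(237*(-1/46527)) - 50109/9953 = -1/237*(-46527) - 50109/9953 = 15509/79 - 50109/9953 = 150402466/786287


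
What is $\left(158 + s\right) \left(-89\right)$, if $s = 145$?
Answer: $-26967$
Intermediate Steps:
$\left(158 + s\right) \left(-89\right) = \left(158 + 145\right) \left(-89\right) = 303 \left(-89\right) = -26967$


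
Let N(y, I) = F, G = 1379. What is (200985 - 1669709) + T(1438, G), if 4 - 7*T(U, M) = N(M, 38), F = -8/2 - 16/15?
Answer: -154215884/105 ≈ -1.4687e+6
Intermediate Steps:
F = -76/15 (F = -8*½ - 16*1/15 = -4 - 16/15 = -76/15 ≈ -5.0667)
N(y, I) = -76/15
T(U, M) = 136/105 (T(U, M) = 4/7 - ⅐*(-76/15) = 4/7 + 76/105 = 136/105)
(200985 - 1669709) + T(1438, G) = (200985 - 1669709) + 136/105 = -1468724 + 136/105 = -154215884/105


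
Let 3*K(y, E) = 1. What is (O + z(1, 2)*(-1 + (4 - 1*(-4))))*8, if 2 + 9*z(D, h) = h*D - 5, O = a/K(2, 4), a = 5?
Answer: 800/9 ≈ 88.889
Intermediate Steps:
K(y, E) = 1/3 (K(y, E) = (1/3)*1 = 1/3)
O = 15 (O = 5/(1/3) = 5*3 = 15)
z(D, h) = -7/9 + D*h/9 (z(D, h) = -2/9 + (h*D - 5)/9 = -2/9 + (D*h - 5)/9 = -2/9 + (-5 + D*h)/9 = -2/9 + (-5/9 + D*h/9) = -7/9 + D*h/9)
(O + z(1, 2)*(-1 + (4 - 1*(-4))))*8 = (15 + (-7/9 + (1/9)*1*2)*(-1 + (4 - 1*(-4))))*8 = (15 + (-7/9 + 2/9)*(-1 + (4 + 4)))*8 = (15 - 5*(-1 + 8)/9)*8 = (15 - 5/9*7)*8 = (15 - 35/9)*8 = (100/9)*8 = 800/9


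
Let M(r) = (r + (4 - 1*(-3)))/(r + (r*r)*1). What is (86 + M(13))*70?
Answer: 78360/13 ≈ 6027.7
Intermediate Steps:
M(r) = (7 + r)/(r + r²) (M(r) = (r + (4 + 3))/(r + r²*1) = (r + 7)/(r + r²) = (7 + r)/(r + r²))
(86 + M(13))*70 = (86 + (7 + 13)/(13*(1 + 13)))*70 = (86 + (1/13)*20/14)*70 = (86 + (1/13)*(1/14)*20)*70 = (86 + 10/91)*70 = (7836/91)*70 = 78360/13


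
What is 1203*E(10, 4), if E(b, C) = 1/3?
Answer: 401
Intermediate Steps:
E(b, C) = ⅓
1203*E(10, 4) = 1203*(⅓) = 401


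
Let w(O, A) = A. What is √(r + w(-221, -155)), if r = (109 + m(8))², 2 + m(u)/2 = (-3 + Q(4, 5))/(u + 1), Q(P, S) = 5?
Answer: √888046/9 ≈ 104.71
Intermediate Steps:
m(u) = -4 + 4/(1 + u) (m(u) = -4 + 2*((-3 + 5)/(u + 1)) = -4 + 2*(2/(1 + u)) = -4 + 4/(1 + u))
r = 900601/81 (r = (109 - 4*8/(1 + 8))² = (109 - 4*8/9)² = (109 - 4*8*⅑)² = (109 - 32/9)² = (949/9)² = 900601/81 ≈ 11119.)
√(r + w(-221, -155)) = √(900601/81 - 155) = √(888046/81) = √888046/9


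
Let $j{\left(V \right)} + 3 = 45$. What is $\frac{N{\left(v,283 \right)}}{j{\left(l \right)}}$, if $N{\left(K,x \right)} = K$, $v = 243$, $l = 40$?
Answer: $\frac{81}{14} \approx 5.7857$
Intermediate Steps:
$j{\left(V \right)} = 42$ ($j{\left(V \right)} = -3 + 45 = 42$)
$\frac{N{\left(v,283 \right)}}{j{\left(l \right)}} = \frac{243}{42} = 243 \cdot \frac{1}{42} = \frac{81}{14}$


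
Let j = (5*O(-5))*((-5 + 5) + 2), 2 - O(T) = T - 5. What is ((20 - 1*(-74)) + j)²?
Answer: 45796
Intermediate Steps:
O(T) = 7 - T (O(T) = 2 - (T - 5) = 2 - (-5 + T) = 2 + (5 - T) = 7 - T)
j = 120 (j = (5*(7 - 1*(-5)))*((-5 + 5) + 2) = (5*(7 + 5))*(0 + 2) = (5*12)*2 = 60*2 = 120)
((20 - 1*(-74)) + j)² = ((20 - 1*(-74)) + 120)² = ((20 + 74) + 120)² = (94 + 120)² = 214² = 45796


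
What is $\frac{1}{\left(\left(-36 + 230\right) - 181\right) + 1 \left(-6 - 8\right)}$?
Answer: $-1$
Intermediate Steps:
$\frac{1}{\left(\left(-36 + 230\right) - 181\right) + 1 \left(-6 - 8\right)} = \frac{1}{\left(194 - 181\right) + 1 \left(-14\right)} = \frac{1}{13 - 14} = \frac{1}{-1} = -1$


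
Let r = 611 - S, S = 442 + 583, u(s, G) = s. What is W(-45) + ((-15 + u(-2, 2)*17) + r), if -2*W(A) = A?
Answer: -881/2 ≈ -440.50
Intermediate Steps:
W(A) = -A/2
S = 1025
r = -414 (r = 611 - 1*1025 = 611 - 1025 = -414)
W(-45) + ((-15 + u(-2, 2)*17) + r) = -½*(-45) + ((-15 - 2*17) - 414) = 45/2 + ((-15 - 34) - 414) = 45/2 + (-49 - 414) = 45/2 - 463 = -881/2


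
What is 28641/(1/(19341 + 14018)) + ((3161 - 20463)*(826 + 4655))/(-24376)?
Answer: 11644890646503/12188 ≈ 9.5544e+8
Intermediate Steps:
28641/(1/(19341 + 14018)) + ((3161 - 20463)*(826 + 4655))/(-24376) = 28641/(1/33359) - 17302*5481*(-1/24376) = 28641/(1/33359) - 94832262*(-1/24376) = 28641*33359 + 47416131/12188 = 955435119 + 47416131/12188 = 11644890646503/12188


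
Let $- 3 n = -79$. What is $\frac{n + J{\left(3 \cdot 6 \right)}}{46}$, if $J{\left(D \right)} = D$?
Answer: $\frac{133}{138} \approx 0.96377$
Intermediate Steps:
$n = \frac{79}{3}$ ($n = \left(- \frac{1}{3}\right) \left(-79\right) = \frac{79}{3} \approx 26.333$)
$\frac{n + J{\left(3 \cdot 6 \right)}}{46} = \frac{\frac{79}{3} + 3 \cdot 6}{46} = \frac{\frac{79}{3} + 18}{46} = \frac{1}{46} \cdot \frac{133}{3} = \frac{133}{138}$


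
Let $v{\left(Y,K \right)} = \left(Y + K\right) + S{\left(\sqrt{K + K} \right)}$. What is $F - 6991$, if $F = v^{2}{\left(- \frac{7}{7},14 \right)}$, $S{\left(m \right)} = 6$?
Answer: $-6630$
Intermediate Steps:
$v{\left(Y,K \right)} = 6 + K + Y$ ($v{\left(Y,K \right)} = \left(Y + K\right) + 6 = \left(K + Y\right) + 6 = 6 + K + Y$)
$F = 361$ ($F = \left(6 + 14 - \frac{7}{7}\right)^{2} = \left(6 + 14 - 1\right)^{2} = 19^{2} = 361$)
$F - 6991 = 361 - 6991 = -6630$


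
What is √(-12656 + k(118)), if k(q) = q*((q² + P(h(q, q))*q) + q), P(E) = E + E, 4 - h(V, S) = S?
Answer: 2*I*√382593 ≈ 1237.1*I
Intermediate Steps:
h(V, S) = 4 - S
P(E) = 2*E
k(q) = q*(q + q² + q*(8 - 2*q)) (k(q) = q*((q² + (2*(4 - q))*q) + q) = q*((q² + (8 - 2*q)*q) + q) = q*((q² + q*(8 - 2*q)) + q) = q*(q + q² + q*(8 - 2*q)))
√(-12656 + k(118)) = √(-12656 + 118²*(9 - 1*118)) = √(-12656 + 13924*(9 - 118)) = √(-12656 + 13924*(-109)) = √(-12656 - 1517716) = √(-1530372) = 2*I*√382593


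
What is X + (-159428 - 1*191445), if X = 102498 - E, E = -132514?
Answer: -115861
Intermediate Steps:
X = 235012 (X = 102498 - 1*(-132514) = 102498 + 132514 = 235012)
X + (-159428 - 1*191445) = 235012 + (-159428 - 1*191445) = 235012 + (-159428 - 191445) = 235012 - 350873 = -115861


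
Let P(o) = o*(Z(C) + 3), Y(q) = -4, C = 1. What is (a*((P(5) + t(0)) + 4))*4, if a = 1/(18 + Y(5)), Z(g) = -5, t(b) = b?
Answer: -12/7 ≈ -1.7143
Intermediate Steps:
a = 1/14 (a = 1/(18 - 4) = 1/14 ≈ 0.071429)
P(o) = -2*o (P(o) = o*(-5 + 3) = o*(-2) = -2*o)
(a*((P(5) + t(0)) + 4))*4 = (((-2*5 + 0) + 4)/14)*4 = (((-10 + 0) + 4)/14)*4 = ((-10 + 4)/14)*4 = ((1/14)*(-6))*4 = -3/7*4 = -12/7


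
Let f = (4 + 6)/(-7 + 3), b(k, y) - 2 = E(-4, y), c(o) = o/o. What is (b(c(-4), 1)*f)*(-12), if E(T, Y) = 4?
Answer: 180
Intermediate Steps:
c(o) = 1
b(k, y) = 6 (b(k, y) = 2 + 4 = 6)
f = -5/2 (f = 10/(-4) = 10*(-1/4) = -5/2 ≈ -2.5000)
(b(c(-4), 1)*f)*(-12) = (6*(-5/2))*(-12) = -15*(-12) = 180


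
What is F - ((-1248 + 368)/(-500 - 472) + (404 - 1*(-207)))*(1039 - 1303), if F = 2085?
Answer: 13253869/81 ≈ 1.6363e+5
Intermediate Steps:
F - ((-1248 + 368)/(-500 - 472) + (404 - 1*(-207)))*(1039 - 1303) = 2085 - ((-1248 + 368)/(-500 - 472) + (404 - 1*(-207)))*(1039 - 1303) = 2085 - (-880/(-972) + (404 + 207))*(-264) = 2085 - (-880*(-1/972) + 611)*(-264) = 2085 - (220/243 + 611)*(-264) = 2085 - 148693*(-264)/243 = 2085 - 1*(-13084984/81) = 2085 + 13084984/81 = 13253869/81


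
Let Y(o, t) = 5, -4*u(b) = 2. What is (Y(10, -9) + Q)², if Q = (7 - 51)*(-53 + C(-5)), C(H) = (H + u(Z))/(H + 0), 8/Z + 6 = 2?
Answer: 130942249/25 ≈ 5.2377e+6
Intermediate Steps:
Z = -2 (Z = 8/(-6 + 2) = 8/(-4) = 8*(-¼) = -2)
u(b) = -½ (u(b) = -¼*2 = -½)
C(H) = (-½ + H)/H (C(H) = (H - ½)/(H + 0) = (-½ + H)/H)
Q = 11418/5 (Q = (7 - 51)*(-53 + (-½ - 5)/(-5)) = -44*(-53 - ⅕*(-11/2)) = -44*(-53 + 11/10) = -44*(-519/10) = 11418/5 ≈ 2283.6)
(Y(10, -9) + Q)² = (5 + 11418/5)² = (11443/5)² = 130942249/25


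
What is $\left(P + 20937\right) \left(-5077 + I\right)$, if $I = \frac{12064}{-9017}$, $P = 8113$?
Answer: $- \frac{1330239385650}{9017} \approx -1.4753 \cdot 10^{8}$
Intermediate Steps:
$I = - \frac{12064}{9017}$ ($I = 12064 \left(- \frac{1}{9017}\right) = - \frac{12064}{9017} \approx -1.3379$)
$\left(P + 20937\right) \left(-5077 + I\right) = \left(8113 + 20937\right) \left(-5077 - \frac{12064}{9017}\right) = 29050 \left(- \frac{45791373}{9017}\right) = - \frac{1330239385650}{9017}$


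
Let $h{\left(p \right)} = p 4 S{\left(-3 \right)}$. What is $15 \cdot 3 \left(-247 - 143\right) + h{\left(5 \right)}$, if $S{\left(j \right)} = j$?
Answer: $-17610$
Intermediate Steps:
$h{\left(p \right)} = - 12 p$ ($h{\left(p \right)} = p 4 \left(-3\right) = 4 p \left(-3\right) = - 12 p$)
$15 \cdot 3 \left(-247 - 143\right) + h{\left(5 \right)} = 15 \cdot 3 \left(-247 - 143\right) - 60 = 45 \left(-390\right) - 60 = -17550 - 60 = -17610$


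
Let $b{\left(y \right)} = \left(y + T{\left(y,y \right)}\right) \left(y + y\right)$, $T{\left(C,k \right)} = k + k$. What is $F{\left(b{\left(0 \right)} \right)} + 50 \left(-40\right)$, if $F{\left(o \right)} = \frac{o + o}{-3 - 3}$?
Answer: $-2000$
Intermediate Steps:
$T{\left(C,k \right)} = 2 k$
$b{\left(y \right)} = 6 y^{2}$ ($b{\left(y \right)} = \left(y + 2 y\right) \left(y + y\right) = 3 y 2 y = 6 y^{2}$)
$F{\left(o \right)} = - \frac{o}{3}$ ($F{\left(o \right)} = \frac{2 o}{-6} = 2 o \left(- \frac{1}{6}\right) = - \frac{o}{3}$)
$F{\left(b{\left(0 \right)} \right)} + 50 \left(-40\right) = - \frac{6 \cdot 0^{2}}{3} + 50 \left(-40\right) = - \frac{6 \cdot 0}{3} - 2000 = \left(- \frac{1}{3}\right) 0 - 2000 = 0 - 2000 = -2000$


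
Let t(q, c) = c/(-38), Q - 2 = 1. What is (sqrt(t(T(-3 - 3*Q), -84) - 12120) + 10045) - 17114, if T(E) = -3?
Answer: -7069 + 3*I*sqrt(486058)/19 ≈ -7069.0 + 110.08*I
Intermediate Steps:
Q = 3 (Q = 2 + 1 = 3)
t(q, c) = -c/38 (t(q, c) = c*(-1/38) = -c/38)
(sqrt(t(T(-3 - 3*Q), -84) - 12120) + 10045) - 17114 = (sqrt(-1/38*(-84) - 12120) + 10045) - 17114 = (sqrt(42/19 - 12120) + 10045) - 17114 = (sqrt(-230238/19) + 10045) - 17114 = (3*I*sqrt(486058)/19 + 10045) - 17114 = (10045 + 3*I*sqrt(486058)/19) - 17114 = -7069 + 3*I*sqrt(486058)/19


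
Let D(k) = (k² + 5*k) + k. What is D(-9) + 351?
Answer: 378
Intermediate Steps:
D(k) = k² + 6*k
D(-9) + 351 = -9*(6 - 9) + 351 = -9*(-3) + 351 = 27 + 351 = 378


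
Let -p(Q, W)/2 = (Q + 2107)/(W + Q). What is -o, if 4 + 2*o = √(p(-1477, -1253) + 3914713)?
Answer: 2 - 5*√26463463/26 ≈ -987.28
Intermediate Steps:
p(Q, W) = -2*(2107 + Q)/(Q + W) (p(Q, W) = -2*(Q + 2107)/(W + Q) = -2*(2107 + Q)/(Q + W))
o = -2 + 5*√26463463/26 (o = -2 + √(2*(-2107 - 1*(-1477))/(-1477 - 1253) + 3914713)/2 = -2 + √(2*(-2107 + 1477)/(-2730) + 3914713)/2 = -2 + √(2*(-1/2730)*(-630) + 3914713)/2 = -2 + √(6/13 + 3914713)/2 = -2 + √(50891275/13)/2 = -2 + (5*√26463463/13)/2 = -2 + 5*√26463463/26 ≈ 987.28)
-o = -(-2 + 5*√26463463/26) = 2 - 5*√26463463/26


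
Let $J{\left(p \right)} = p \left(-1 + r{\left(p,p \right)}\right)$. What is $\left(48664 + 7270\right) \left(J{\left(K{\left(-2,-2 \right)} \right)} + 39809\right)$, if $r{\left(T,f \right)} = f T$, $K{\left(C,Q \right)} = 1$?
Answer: $2226676606$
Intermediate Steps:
$r{\left(T,f \right)} = T f$
$J{\left(p \right)} = p \left(-1 + p^{2}\right)$ ($J{\left(p \right)} = p \left(-1 + p p\right) = p \left(-1 + p^{2}\right)$)
$\left(48664 + 7270\right) \left(J{\left(K{\left(-2,-2 \right)} \right)} + 39809\right) = \left(48664 + 7270\right) \left(\left(1^{3} - 1\right) + 39809\right) = 55934 \left(\left(1 - 1\right) + 39809\right) = 55934 \left(0 + 39809\right) = 55934 \cdot 39809 = 2226676606$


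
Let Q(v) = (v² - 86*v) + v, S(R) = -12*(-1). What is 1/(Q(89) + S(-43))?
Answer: 1/368 ≈ 0.0027174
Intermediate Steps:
S(R) = 12
Q(v) = v² - 85*v
1/(Q(89) + S(-43)) = 1/(89*(-85 + 89) + 12) = 1/(89*4 + 12) = 1/(356 + 12) = 1/368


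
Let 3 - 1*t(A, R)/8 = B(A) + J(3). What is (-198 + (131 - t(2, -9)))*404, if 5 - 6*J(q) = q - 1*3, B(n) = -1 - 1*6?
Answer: -170084/3 ≈ -56695.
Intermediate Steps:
B(n) = -7 (B(n) = -1 - 6 = -7)
J(q) = 4/3 - q/6 (J(q) = ⅚ - (q - 1*3)/6 = ⅚ - (q - 3)/6 = ⅚ - (-3 + q)/6 = ⅚ + (½ - q/6) = 4/3 - q/6)
t(A, R) = 220/3 (t(A, R) = 24 - 8*(-7 + (4/3 - ⅙*3)) = 24 - 8*(-7 + (4/3 - ½)) = 24 - 8*(-7 + ⅚) = 24 - 8*(-37/6) = 24 + 148/3 = 220/3)
(-198 + (131 - t(2, -9)))*404 = (-198 + (131 - 1*220/3))*404 = (-198 + (131 - 220/3))*404 = (-198 + 173/3)*404 = -421/3*404 = -170084/3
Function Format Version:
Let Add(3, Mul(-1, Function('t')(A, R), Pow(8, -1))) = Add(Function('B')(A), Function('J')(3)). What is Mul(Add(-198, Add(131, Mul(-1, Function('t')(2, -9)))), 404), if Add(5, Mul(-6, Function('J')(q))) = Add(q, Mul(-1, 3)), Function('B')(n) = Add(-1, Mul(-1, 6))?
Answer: Rational(-170084, 3) ≈ -56695.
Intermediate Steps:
Function('B')(n) = -7 (Function('B')(n) = Add(-1, -6) = -7)
Function('J')(q) = Add(Rational(4, 3), Mul(Rational(-1, 6), q)) (Function('J')(q) = Add(Rational(5, 6), Mul(Rational(-1, 6), Add(q, Mul(-1, 3)))) = Add(Rational(5, 6), Mul(Rational(-1, 6), Add(q, -3))) = Add(Rational(5, 6), Mul(Rational(-1, 6), Add(-3, q))) = Add(Rational(5, 6), Add(Rational(1, 2), Mul(Rational(-1, 6), q))) = Add(Rational(4, 3), Mul(Rational(-1, 6), q)))
Function('t')(A, R) = Rational(220, 3) (Function('t')(A, R) = Add(24, Mul(-8, Add(-7, Add(Rational(4, 3), Mul(Rational(-1, 6), 3))))) = Add(24, Mul(-8, Add(-7, Add(Rational(4, 3), Rational(-1, 2))))) = Add(24, Mul(-8, Add(-7, Rational(5, 6)))) = Add(24, Mul(-8, Rational(-37, 6))) = Add(24, Rational(148, 3)) = Rational(220, 3))
Mul(Add(-198, Add(131, Mul(-1, Function('t')(2, -9)))), 404) = Mul(Add(-198, Add(131, Mul(-1, Rational(220, 3)))), 404) = Mul(Add(-198, Add(131, Rational(-220, 3))), 404) = Mul(Add(-198, Rational(173, 3)), 404) = Mul(Rational(-421, 3), 404) = Rational(-170084, 3)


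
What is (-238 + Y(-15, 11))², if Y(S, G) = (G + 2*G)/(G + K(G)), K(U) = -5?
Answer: 216225/4 ≈ 54056.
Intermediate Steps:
Y(S, G) = 3*G/(-5 + G) (Y(S, G) = (G + 2*G)/(G - 5) = (3*G)/(-5 + G) = 3*G/(-5 + G))
(-238 + Y(-15, 11))² = (-238 + 3*11/(-5 + 11))² = (-238 + 3*11/6)² = (-238 + 3*11*(⅙))² = (-238 + 11/2)² = (-465/2)² = 216225/4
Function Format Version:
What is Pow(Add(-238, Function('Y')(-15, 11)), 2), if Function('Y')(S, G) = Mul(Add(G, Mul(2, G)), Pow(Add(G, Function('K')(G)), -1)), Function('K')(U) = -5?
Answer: Rational(216225, 4) ≈ 54056.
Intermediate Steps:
Function('Y')(S, G) = Mul(3, G, Pow(Add(-5, G), -1)) (Function('Y')(S, G) = Mul(Add(G, Mul(2, G)), Pow(Add(G, -5), -1)) = Mul(Mul(3, G), Pow(Add(-5, G), -1)) = Mul(3, G, Pow(Add(-5, G), -1)))
Pow(Add(-238, Function('Y')(-15, 11)), 2) = Pow(Add(-238, Mul(3, 11, Pow(Add(-5, 11), -1))), 2) = Pow(Add(-238, Mul(3, 11, Pow(6, -1))), 2) = Pow(Add(-238, Mul(3, 11, Rational(1, 6))), 2) = Pow(Add(-238, Rational(11, 2)), 2) = Pow(Rational(-465, 2), 2) = Rational(216225, 4)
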